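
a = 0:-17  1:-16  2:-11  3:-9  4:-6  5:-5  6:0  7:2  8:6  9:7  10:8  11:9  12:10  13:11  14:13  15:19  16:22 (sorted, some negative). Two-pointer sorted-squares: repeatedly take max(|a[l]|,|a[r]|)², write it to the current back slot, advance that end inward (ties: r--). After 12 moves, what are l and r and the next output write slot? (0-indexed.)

l=4, r=8, next write slot=4

l=0 r=16: |-17|<=|22| out[16]=484, r--
l=0 r=15: |-17|<=|19| out[15]=361, r--
l=0 r=14: |-17|>|13| out[14]=289, l++
l=1 r=14: |-16|>|13| out[13]=256, l++
l=2 r=14: |-11|<=|13| out[12]=169, r--
l=2 r=13: |-11|<=|11| out[11]=121, r--
l=2 r=12: |-11|>|10| out[10]=121, l++
l=3 r=12: |-9|<=|10| out[9]=100, r--
l=3 r=11: |-9|<=|9| out[8]=81, r--
l=3 r=10: |-9|>|8| out[7]=81, l++
l=4 r=10: |-6|<=|8| out[6]=64, r--
l=4 r=9: |-6|<=|7| out[5]=49, r--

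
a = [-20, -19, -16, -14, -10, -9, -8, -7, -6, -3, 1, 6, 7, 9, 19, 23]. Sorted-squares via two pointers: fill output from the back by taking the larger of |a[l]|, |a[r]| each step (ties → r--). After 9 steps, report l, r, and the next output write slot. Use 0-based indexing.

l=6, r=12, next write slot=6

[0,15] |-20|<=|23| out[15]=529 → r--
[0,14] |-20|>|19| out[14]=400 → l++
[1,14] |-19|<=|19| out[13]=361 → r--
[1,13] |-19|>|9| out[12]=361 → l++
[2,13] |-16|>|9| out[11]=256 → l++
[3,13] |-14|>|9| out[10]=196 → l++
[4,13] |-10|>|9| out[9]=100 → l++
[5,13] |-9|<=|9| out[8]=81 → r--
[5,12] |-9|>|7| out[7]=81 → l++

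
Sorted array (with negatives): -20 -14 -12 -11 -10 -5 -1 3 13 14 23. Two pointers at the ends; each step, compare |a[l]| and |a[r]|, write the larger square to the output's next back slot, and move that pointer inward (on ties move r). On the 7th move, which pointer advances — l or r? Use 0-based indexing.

[0,10] |-20|<=|23| out[10]=529 → r--
[0,9] |-20|>|14| out[9]=400 → l++
[1,9] |-14|<=|14| out[8]=196 → r--
[1,8] |-14|>|13| out[7]=196 → l++
[2,8] |-12|<=|13| out[6]=169 → r--
[2,7] |-12|>|3| out[5]=144 → l++
[3,7] |-11|>|3| out[4]=121 → l++

l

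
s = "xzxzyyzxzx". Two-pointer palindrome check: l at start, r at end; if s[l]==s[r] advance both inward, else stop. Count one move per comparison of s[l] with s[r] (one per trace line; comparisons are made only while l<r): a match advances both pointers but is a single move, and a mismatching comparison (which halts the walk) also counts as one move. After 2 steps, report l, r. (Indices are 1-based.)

l=1 r=10: 'x'=='x', l++,r--
l=2 r=9: 'z'=='z', l++,r--

l=3, r=8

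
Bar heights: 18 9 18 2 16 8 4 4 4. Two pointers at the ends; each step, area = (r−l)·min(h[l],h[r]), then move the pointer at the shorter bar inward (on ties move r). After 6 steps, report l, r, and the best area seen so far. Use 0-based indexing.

l=0, r=2, best area=64

l=0 r=8: min(18,4)*8=32 best=32 *, r--
l=0 r=7: min(18,4)*7=28 best=32, r--
l=0 r=6: min(18,4)*6=24 best=32, r--
l=0 r=5: min(18,8)*5=40 best=40 *, r--
l=0 r=4: min(18,16)*4=64 best=64 *, r--
l=0 r=3: min(18,2)*3=6 best=64, r--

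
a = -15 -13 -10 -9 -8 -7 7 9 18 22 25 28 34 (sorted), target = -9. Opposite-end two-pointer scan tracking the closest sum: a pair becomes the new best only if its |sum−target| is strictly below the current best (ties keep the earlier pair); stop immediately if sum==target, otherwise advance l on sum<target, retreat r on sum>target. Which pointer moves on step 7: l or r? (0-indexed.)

r

[0,12] -15+34=19 d=28 * → r--
[0,11] -15+28=13 d=22 * → r--
[0,10] -15+25=10 d=19 * → r--
[0,9] -15+22=7 d=16 * → r--
[0,8] -15+18=3 d=12 * → r--
[0,7] -15+9=-6 d=3 * → r--
[0,6] -15+7=-8 d=1 * → r--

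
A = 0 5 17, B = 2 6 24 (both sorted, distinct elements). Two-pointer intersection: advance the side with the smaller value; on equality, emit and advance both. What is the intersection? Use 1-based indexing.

intersection = []

i=1 j=1: 0<2, i++
i=2 j=1: 5>2, j++
i=2 j=2: 5<6, i++
i=3 j=2: 17>6, j++
i=3 j=3: 17<24, i++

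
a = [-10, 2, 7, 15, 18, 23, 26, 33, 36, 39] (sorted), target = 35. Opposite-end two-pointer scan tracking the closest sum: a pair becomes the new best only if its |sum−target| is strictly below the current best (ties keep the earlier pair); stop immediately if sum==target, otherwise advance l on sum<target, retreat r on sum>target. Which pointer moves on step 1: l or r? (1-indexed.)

l

l=1 r=10: -10+39=29 d=6 *, l++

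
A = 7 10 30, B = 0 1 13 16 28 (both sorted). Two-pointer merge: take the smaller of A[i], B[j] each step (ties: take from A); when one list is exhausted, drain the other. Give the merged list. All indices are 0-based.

[0, 1, 7, 10, 13, 16, 28, 30]

i=0 j=0: A[i]=7>B[j]=0 take 0, j++
i=0 j=1: A[i]=7>B[j]=1 take 1, j++
i=0 j=2: A[i]=7<=B[j]=13 take 7, i++
i=1 j=2: A[i]=10<=B[j]=13 take 10, i++
i=2 j=2: A[i]=30>B[j]=13 take 13, j++
i=2 j=3: A[i]=30>B[j]=16 take 16, j++
i=2 j=4: A[i]=30>B[j]=28 take 28, j++
i=2 j=5: B done, take A[i]=30, i++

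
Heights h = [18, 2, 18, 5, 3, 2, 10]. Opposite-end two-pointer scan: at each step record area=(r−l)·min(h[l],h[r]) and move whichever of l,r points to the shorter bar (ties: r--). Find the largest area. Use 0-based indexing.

max area = 60

l=0 r=6: min(18,10)*6=60 best=60 *, r--
l=0 r=5: min(18,2)*5=10 best=60, r--
l=0 r=4: min(18,3)*4=12 best=60, r--
l=0 r=3: min(18,5)*3=15 best=60, r--
l=0 r=2: min(18,18)*2=36 best=60, r--
l=0 r=1: min(18,2)*1=2 best=60, r--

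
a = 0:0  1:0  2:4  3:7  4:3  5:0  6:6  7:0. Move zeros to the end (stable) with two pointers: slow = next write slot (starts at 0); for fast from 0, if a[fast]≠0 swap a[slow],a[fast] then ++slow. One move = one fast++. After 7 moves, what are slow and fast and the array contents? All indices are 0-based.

slow=4, fast=7, a=[4, 7, 3, 6, 0, 0, 0, 0]

slow=0 fast=0: a[fast]=0, fast++
slow=0 fast=1: a[fast]=0, fast++
slow=0 fast=2: a[fast]=4≠0 swap→a[0]=4, slow++,fast++
slow=1 fast=3: a[fast]=7≠0 swap→a[1]=7, slow++,fast++
slow=2 fast=4: a[fast]=3≠0 swap→a[2]=3, slow++,fast++
slow=3 fast=5: a[fast]=0, fast++
slow=3 fast=6: a[fast]=6≠0 swap→a[3]=6, slow++,fast++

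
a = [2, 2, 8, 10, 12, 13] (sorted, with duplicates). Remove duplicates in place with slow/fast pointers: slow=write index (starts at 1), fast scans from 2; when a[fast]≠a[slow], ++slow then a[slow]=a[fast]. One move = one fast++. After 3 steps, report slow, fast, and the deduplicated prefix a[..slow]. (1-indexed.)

(s=1,f=2) a[fast]=2=a[slow] dup → fast++
(s=1,f=3) a[fast]=8≠a[slow]=2 write a[2]=8 → slow++,fast++
(s=2,f=4) a[fast]=10≠a[slow]=8 write a[3]=10 → slow++,fast++

slow=3, fast=5, prefix=[2, 8, 10]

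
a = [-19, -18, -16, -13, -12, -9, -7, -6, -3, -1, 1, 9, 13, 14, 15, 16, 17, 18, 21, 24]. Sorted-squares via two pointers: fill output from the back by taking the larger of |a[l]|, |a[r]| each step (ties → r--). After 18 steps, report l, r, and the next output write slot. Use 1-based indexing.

l=1 r=20: |-19|<=|24| out[20]=576, r--
l=1 r=19: |-19|<=|21| out[19]=441, r--
l=1 r=18: |-19|>|18| out[18]=361, l++
l=2 r=18: |-18|<=|18| out[17]=324, r--
l=2 r=17: |-18|>|17| out[16]=324, l++
l=3 r=17: |-16|<=|17| out[15]=289, r--
l=3 r=16: |-16|<=|16| out[14]=256, r--
l=3 r=15: |-16|>|15| out[13]=256, l++
l=4 r=15: |-13|<=|15| out[12]=225, r--
l=4 r=14: |-13|<=|14| out[11]=196, r--
l=4 r=13: |-13|<=|13| out[10]=169, r--
l=4 r=12: |-13|>|9| out[9]=169, l++
l=5 r=12: |-12|>|9| out[8]=144, l++
l=6 r=12: |-9|<=|9| out[7]=81, r--
l=6 r=11: |-9|>|1| out[6]=81, l++
l=7 r=11: |-7|>|1| out[5]=49, l++
l=8 r=11: |-6|>|1| out[4]=36, l++
l=9 r=11: |-3|>|1| out[3]=9, l++

l=10, r=11, next write slot=2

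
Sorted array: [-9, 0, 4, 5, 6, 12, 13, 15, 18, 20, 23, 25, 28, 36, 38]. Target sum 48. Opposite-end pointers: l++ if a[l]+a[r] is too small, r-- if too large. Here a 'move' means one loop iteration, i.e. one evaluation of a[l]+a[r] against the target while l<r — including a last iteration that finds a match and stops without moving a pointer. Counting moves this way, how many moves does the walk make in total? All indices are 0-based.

7 moves

l=0 r=14: -9+38=29 <48, l++
l=1 r=14: 0+38=38 <48, l++
l=2 r=14: 4+38=42 <48, l++
l=3 r=14: 5+38=43 <48, l++
l=4 r=14: 6+38=44 <48, l++
l=5 r=14: 12+38=50 >48, r--
l=5 r=13: 12+36=48, found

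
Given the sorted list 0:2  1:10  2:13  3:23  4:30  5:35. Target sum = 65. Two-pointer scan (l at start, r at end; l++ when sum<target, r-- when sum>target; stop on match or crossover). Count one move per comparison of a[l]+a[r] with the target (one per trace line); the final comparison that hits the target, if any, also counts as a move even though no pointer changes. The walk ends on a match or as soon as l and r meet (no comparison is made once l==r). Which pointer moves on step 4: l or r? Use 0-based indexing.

[0,5] 2+35=37 <65 → l++
[1,5] 10+35=45 <65 → l++
[2,5] 13+35=48 <65 → l++
[3,5] 23+35=58 <65 → l++

l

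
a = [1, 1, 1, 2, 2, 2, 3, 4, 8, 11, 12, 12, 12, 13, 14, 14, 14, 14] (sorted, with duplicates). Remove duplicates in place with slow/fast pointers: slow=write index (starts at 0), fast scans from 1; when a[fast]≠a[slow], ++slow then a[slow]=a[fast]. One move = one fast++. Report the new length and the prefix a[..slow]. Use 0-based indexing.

length 9; prefix = [1, 2, 3, 4, 8, 11, 12, 13, 14]

(s=0,f=1) a[fast]=1=a[slow] dup → fast++
(s=0,f=2) a[fast]=1=a[slow] dup → fast++
(s=0,f=3) a[fast]=2≠a[slow]=1 write a[1]=2 → slow++,fast++
(s=1,f=4) a[fast]=2=a[slow] dup → fast++
(s=1,f=5) a[fast]=2=a[slow] dup → fast++
(s=1,f=6) a[fast]=3≠a[slow]=2 write a[2]=3 → slow++,fast++
(s=2,f=7) a[fast]=4≠a[slow]=3 write a[3]=4 → slow++,fast++
(s=3,f=8) a[fast]=8≠a[slow]=4 write a[4]=8 → slow++,fast++
(s=4,f=9) a[fast]=11≠a[slow]=8 write a[5]=11 → slow++,fast++
(s=5,f=10) a[fast]=12≠a[slow]=11 write a[6]=12 → slow++,fast++
(s=6,f=11) a[fast]=12=a[slow] dup → fast++
(s=6,f=12) a[fast]=12=a[slow] dup → fast++
(s=6,f=13) a[fast]=13≠a[slow]=12 write a[7]=13 → slow++,fast++
(s=7,f=14) a[fast]=14≠a[slow]=13 write a[8]=14 → slow++,fast++
(s=8,f=15) a[fast]=14=a[slow] dup → fast++
(s=8,f=16) a[fast]=14=a[slow] dup → fast++
(s=8,f=17) a[fast]=14=a[slow] dup → fast++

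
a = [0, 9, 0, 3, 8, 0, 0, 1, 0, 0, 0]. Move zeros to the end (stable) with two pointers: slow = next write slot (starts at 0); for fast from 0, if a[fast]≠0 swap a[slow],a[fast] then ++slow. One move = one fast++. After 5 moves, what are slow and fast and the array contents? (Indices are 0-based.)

slow=3, fast=5, a=[9, 3, 8, 0, 0, 0, 0, 1, 0, 0, 0]

slow=0 fast=0: a[fast]=0, fast++
slow=0 fast=1: a[fast]=9≠0 swap→a[0]=9, slow++,fast++
slow=1 fast=2: a[fast]=0, fast++
slow=1 fast=3: a[fast]=3≠0 swap→a[1]=3, slow++,fast++
slow=2 fast=4: a[fast]=8≠0 swap→a[2]=8, slow++,fast++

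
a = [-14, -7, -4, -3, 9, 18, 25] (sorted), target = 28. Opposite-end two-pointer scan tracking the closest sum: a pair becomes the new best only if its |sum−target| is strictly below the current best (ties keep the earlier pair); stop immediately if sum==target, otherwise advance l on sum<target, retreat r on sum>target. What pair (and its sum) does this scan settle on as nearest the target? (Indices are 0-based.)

pair (9, 18) with sum 27 (|Δ|=1)

l=0 r=6: -14+25=11 d=17 *, l++
l=1 r=6: -7+25=18 d=10 *, l++
l=2 r=6: -4+25=21 d=7 *, l++
l=3 r=6: -3+25=22 d=6 *, l++
l=4 r=6: 9+25=34 d=6, r--
l=4 r=5: 9+18=27 d=1 *, l++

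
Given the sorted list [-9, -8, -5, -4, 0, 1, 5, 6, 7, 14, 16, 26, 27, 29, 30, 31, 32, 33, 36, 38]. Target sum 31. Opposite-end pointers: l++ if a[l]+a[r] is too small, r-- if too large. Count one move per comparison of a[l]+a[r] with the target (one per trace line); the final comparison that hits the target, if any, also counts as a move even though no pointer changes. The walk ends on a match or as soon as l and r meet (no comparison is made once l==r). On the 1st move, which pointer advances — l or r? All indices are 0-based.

l=0 r=19: -9+38=29 <31, l++

l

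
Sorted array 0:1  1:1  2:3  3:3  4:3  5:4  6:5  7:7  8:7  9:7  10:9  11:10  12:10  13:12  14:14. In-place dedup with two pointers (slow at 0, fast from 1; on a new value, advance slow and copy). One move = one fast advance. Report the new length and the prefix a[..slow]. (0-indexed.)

length 9; prefix = [1, 3, 4, 5, 7, 9, 10, 12, 14]

(s=0,f=1) a[fast]=1=a[slow] dup → fast++
(s=0,f=2) a[fast]=3≠a[slow]=1 write a[1]=3 → slow++,fast++
(s=1,f=3) a[fast]=3=a[slow] dup → fast++
(s=1,f=4) a[fast]=3=a[slow] dup → fast++
(s=1,f=5) a[fast]=4≠a[slow]=3 write a[2]=4 → slow++,fast++
(s=2,f=6) a[fast]=5≠a[slow]=4 write a[3]=5 → slow++,fast++
(s=3,f=7) a[fast]=7≠a[slow]=5 write a[4]=7 → slow++,fast++
(s=4,f=8) a[fast]=7=a[slow] dup → fast++
(s=4,f=9) a[fast]=7=a[slow] dup → fast++
(s=4,f=10) a[fast]=9≠a[slow]=7 write a[5]=9 → slow++,fast++
(s=5,f=11) a[fast]=10≠a[slow]=9 write a[6]=10 → slow++,fast++
(s=6,f=12) a[fast]=10=a[slow] dup → fast++
(s=6,f=13) a[fast]=12≠a[slow]=10 write a[7]=12 → slow++,fast++
(s=7,f=14) a[fast]=14≠a[slow]=12 write a[8]=14 → slow++,fast++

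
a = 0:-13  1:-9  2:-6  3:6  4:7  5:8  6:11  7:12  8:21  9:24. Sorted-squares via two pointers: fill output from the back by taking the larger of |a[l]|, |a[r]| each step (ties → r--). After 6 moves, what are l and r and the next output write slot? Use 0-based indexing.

l=0 r=9: |-13|<=|24| out[9]=576, r--
l=0 r=8: |-13|<=|21| out[8]=441, r--
l=0 r=7: |-13|>|12| out[7]=169, l++
l=1 r=7: |-9|<=|12| out[6]=144, r--
l=1 r=6: |-9|<=|11| out[5]=121, r--
l=1 r=5: |-9|>|8| out[4]=81, l++

l=2, r=5, next write slot=3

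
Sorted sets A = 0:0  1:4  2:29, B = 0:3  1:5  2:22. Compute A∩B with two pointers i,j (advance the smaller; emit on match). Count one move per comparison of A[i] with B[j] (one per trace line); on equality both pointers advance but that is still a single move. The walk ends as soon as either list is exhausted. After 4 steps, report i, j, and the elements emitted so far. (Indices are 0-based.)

[i=0,j=0] 0<3 → i++
[i=1,j=0] 4>3 → j++
[i=1,j=1] 4<5 → i++
[i=2,j=1] 29>5 → j++

i=2, j=2, emitted=[]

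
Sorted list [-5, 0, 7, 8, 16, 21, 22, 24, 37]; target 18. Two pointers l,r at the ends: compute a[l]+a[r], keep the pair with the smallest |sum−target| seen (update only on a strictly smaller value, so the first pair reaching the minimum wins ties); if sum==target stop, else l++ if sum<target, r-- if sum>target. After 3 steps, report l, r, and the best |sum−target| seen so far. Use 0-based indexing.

l=1, r=6, best |Δ|=1

l=0 r=8: -5+37=32 d=14 *, r--
l=0 r=7: -5+24=19 d=1 *, r--
l=0 r=6: -5+22=17 d=1, l++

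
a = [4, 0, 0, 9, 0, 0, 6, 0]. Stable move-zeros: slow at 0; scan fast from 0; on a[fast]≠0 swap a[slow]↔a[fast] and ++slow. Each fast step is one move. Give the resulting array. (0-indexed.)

[4, 9, 6, 0, 0, 0, 0, 0]

slow=0 fast=0: a[fast]=4≠0 swap→a[0]=4, slow++,fast++
slow=1 fast=1: a[fast]=0, fast++
slow=1 fast=2: a[fast]=0, fast++
slow=1 fast=3: a[fast]=9≠0 swap→a[1]=9, slow++,fast++
slow=2 fast=4: a[fast]=0, fast++
slow=2 fast=5: a[fast]=0, fast++
slow=2 fast=6: a[fast]=6≠0 swap→a[2]=6, slow++,fast++
slow=3 fast=7: a[fast]=0, fast++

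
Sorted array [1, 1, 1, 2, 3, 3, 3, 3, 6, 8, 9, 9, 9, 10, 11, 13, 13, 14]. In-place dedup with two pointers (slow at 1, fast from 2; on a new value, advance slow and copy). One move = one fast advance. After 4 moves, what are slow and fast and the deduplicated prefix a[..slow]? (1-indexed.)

(s=1,f=2) a[fast]=1=a[slow] dup → fast++
(s=1,f=3) a[fast]=1=a[slow] dup → fast++
(s=1,f=4) a[fast]=2≠a[slow]=1 write a[2]=2 → slow++,fast++
(s=2,f=5) a[fast]=3≠a[slow]=2 write a[3]=3 → slow++,fast++

slow=3, fast=6, prefix=[1, 2, 3]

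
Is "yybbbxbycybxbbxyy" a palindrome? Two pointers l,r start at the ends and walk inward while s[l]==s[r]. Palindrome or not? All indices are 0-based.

not a palindrome (mismatch at 2,14)

l=0 r=16: 'y'=='y', l++,r--
l=1 r=15: 'y'=='y', l++,r--
l=2 r=14: 'b'!='x', stop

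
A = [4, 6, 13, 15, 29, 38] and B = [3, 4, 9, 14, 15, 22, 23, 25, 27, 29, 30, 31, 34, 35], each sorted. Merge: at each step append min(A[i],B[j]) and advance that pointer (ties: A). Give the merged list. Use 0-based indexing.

i=0 j=0: A[i]=4>B[j]=3 take 3, j++
i=0 j=1: A[i]=4<=B[j]=4 take 4, i++
i=1 j=1: A[i]=6>B[j]=4 take 4, j++
i=1 j=2: A[i]=6<=B[j]=9 take 6, i++
i=2 j=2: A[i]=13>B[j]=9 take 9, j++
i=2 j=3: A[i]=13<=B[j]=14 take 13, i++
i=3 j=3: A[i]=15>B[j]=14 take 14, j++
i=3 j=4: A[i]=15<=B[j]=15 take 15, i++
i=4 j=4: A[i]=29>B[j]=15 take 15, j++
i=4 j=5: A[i]=29>B[j]=22 take 22, j++
i=4 j=6: A[i]=29>B[j]=23 take 23, j++
i=4 j=7: A[i]=29>B[j]=25 take 25, j++
i=4 j=8: A[i]=29>B[j]=27 take 27, j++
i=4 j=9: A[i]=29<=B[j]=29 take 29, i++
i=5 j=9: A[i]=38>B[j]=29 take 29, j++
i=5 j=10: A[i]=38>B[j]=30 take 30, j++
i=5 j=11: A[i]=38>B[j]=31 take 31, j++
i=5 j=12: A[i]=38>B[j]=34 take 34, j++
i=5 j=13: A[i]=38>B[j]=35 take 35, j++
i=5 j=14: B done, take A[i]=38, i++

[3, 4, 4, 6, 9, 13, 14, 15, 15, 22, 23, 25, 27, 29, 29, 30, 31, 34, 35, 38]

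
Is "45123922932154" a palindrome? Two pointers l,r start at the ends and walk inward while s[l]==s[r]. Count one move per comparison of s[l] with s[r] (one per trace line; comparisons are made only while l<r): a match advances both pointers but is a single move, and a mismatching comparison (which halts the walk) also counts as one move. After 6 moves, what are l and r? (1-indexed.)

l=7, r=8

[1,14] '4'=='4' → l++,r--
[2,13] '5'=='5' → l++,r--
[3,12] '1'=='1' → l++,r--
[4,11] '2'=='2' → l++,r--
[5,10] '3'=='3' → l++,r--
[6,9] '9'=='9' → l++,r--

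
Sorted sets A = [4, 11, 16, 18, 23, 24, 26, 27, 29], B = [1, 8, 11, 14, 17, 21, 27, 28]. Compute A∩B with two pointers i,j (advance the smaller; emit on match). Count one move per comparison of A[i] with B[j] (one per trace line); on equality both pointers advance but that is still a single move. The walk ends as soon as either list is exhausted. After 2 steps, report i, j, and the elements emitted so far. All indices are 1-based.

i=1 j=1: 4>1, j++
i=1 j=2: 4<8, i++

i=2, j=2, emitted=[]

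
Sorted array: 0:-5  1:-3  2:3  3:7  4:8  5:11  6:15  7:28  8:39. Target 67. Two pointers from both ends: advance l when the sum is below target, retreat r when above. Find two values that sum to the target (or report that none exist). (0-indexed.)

(28, 39)

l=0 r=8: -5+39=34 <67, l++
l=1 r=8: -3+39=36 <67, l++
l=2 r=8: 3+39=42 <67, l++
l=3 r=8: 7+39=46 <67, l++
l=4 r=8: 8+39=47 <67, l++
l=5 r=8: 11+39=50 <67, l++
l=6 r=8: 15+39=54 <67, l++
l=7 r=8: 28+39=67, found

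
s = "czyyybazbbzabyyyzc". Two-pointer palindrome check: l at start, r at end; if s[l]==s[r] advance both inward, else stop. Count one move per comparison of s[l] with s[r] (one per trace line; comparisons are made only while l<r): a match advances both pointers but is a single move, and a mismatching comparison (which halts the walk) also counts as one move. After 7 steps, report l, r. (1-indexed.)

l=8, r=11

[1,18] 'c'=='c' → l++,r--
[2,17] 'z'=='z' → l++,r--
[3,16] 'y'=='y' → l++,r--
[4,15] 'y'=='y' → l++,r--
[5,14] 'y'=='y' → l++,r--
[6,13] 'b'=='b' → l++,r--
[7,12] 'a'=='a' → l++,r--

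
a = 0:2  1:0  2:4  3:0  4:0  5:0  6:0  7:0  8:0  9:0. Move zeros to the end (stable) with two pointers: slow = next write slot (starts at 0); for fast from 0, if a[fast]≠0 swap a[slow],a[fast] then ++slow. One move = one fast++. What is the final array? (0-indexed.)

slow=0 fast=0: a[fast]=2≠0 swap→a[0]=2, slow++,fast++
slow=1 fast=1: a[fast]=0, fast++
slow=1 fast=2: a[fast]=4≠0 swap→a[1]=4, slow++,fast++
slow=2 fast=3: a[fast]=0, fast++
slow=2 fast=4: a[fast]=0, fast++
slow=2 fast=5: a[fast]=0, fast++
slow=2 fast=6: a[fast]=0, fast++
slow=2 fast=7: a[fast]=0, fast++
slow=2 fast=8: a[fast]=0, fast++
slow=2 fast=9: a[fast]=0, fast++

[2, 4, 0, 0, 0, 0, 0, 0, 0, 0]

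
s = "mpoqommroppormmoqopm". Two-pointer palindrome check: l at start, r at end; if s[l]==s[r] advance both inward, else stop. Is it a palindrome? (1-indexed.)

palindrome

[1,20] 'm'=='m' → l++,r--
[2,19] 'p'=='p' → l++,r--
[3,18] 'o'=='o' → l++,r--
[4,17] 'q'=='q' → l++,r--
[5,16] 'o'=='o' → l++,r--
[6,15] 'm'=='m' → l++,r--
[7,14] 'm'=='m' → l++,r--
[8,13] 'r'=='r' → l++,r--
[9,12] 'o'=='o' → l++,r--
[10,11] 'p'=='p' → l++,r--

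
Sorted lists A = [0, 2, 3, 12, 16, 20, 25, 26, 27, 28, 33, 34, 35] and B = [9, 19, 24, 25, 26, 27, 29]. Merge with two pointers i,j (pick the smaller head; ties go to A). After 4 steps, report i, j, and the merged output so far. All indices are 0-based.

i=3, j=1, merged so far=[0, 2, 3, 9]

i=0 j=0: A[i]=0<=B[j]=9 take 0, i++
i=1 j=0: A[i]=2<=B[j]=9 take 2, i++
i=2 j=0: A[i]=3<=B[j]=9 take 3, i++
i=3 j=0: A[i]=12>B[j]=9 take 9, j++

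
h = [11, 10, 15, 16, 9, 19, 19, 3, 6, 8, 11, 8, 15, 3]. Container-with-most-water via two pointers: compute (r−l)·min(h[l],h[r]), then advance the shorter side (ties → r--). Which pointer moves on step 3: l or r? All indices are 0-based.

[0,13] min(11,3)*13=39 best=39 * → r--
[0,12] min(11,15)*12=132 best=132 * → l++
[1,12] min(10,15)*11=110 best=132 → l++

l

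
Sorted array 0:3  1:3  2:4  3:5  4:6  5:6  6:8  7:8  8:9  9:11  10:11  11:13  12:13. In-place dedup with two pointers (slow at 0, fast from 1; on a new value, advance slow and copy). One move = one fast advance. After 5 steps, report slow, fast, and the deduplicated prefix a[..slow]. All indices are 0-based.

slow=3, fast=6, prefix=[3, 4, 5, 6]

(s=0,f=1) a[fast]=3=a[slow] dup → fast++
(s=0,f=2) a[fast]=4≠a[slow]=3 write a[1]=4 → slow++,fast++
(s=1,f=3) a[fast]=5≠a[slow]=4 write a[2]=5 → slow++,fast++
(s=2,f=4) a[fast]=6≠a[slow]=5 write a[3]=6 → slow++,fast++
(s=3,f=5) a[fast]=6=a[slow] dup → fast++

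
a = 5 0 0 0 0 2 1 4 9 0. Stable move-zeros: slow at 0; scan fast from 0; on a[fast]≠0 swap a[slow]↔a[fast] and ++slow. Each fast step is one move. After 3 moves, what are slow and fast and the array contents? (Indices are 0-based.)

slow=0 fast=0: a[fast]=5≠0 swap→a[0]=5, slow++,fast++
slow=1 fast=1: a[fast]=0, fast++
slow=1 fast=2: a[fast]=0, fast++

slow=1, fast=3, a=[5, 0, 0, 0, 0, 2, 1, 4, 9, 0]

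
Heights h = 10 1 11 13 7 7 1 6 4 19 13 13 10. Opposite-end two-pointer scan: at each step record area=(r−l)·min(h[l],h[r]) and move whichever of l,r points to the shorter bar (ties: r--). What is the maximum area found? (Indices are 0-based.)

max area = 120

l=0 r=12: min(10,10)*12=120 best=120 *, r--
l=0 r=11: min(10,13)*11=110 best=120, l++
l=1 r=11: min(1,13)*10=10 best=120, l++
l=2 r=11: min(11,13)*9=99 best=120, l++
l=3 r=11: min(13,13)*8=104 best=120, r--
l=3 r=10: min(13,13)*7=91 best=120, r--
l=3 r=9: min(13,19)*6=78 best=120, l++
l=4 r=9: min(7,19)*5=35 best=120, l++
l=5 r=9: min(7,19)*4=28 best=120, l++
l=6 r=9: min(1,19)*3=3 best=120, l++
l=7 r=9: min(6,19)*2=12 best=120, l++
l=8 r=9: min(4,19)*1=4 best=120, l++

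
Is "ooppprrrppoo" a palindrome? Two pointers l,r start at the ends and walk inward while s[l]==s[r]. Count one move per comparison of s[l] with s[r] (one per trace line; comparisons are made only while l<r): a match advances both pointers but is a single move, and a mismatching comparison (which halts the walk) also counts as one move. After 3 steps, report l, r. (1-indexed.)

l=1 r=12: 'o'=='o', l++,r--
l=2 r=11: 'o'=='o', l++,r--
l=3 r=10: 'p'=='p', l++,r--

l=4, r=9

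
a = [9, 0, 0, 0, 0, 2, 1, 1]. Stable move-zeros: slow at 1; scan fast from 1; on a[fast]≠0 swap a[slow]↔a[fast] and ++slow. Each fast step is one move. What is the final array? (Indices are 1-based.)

[9, 2, 1, 1, 0, 0, 0, 0]

slow=1 fast=1: a[fast]=9≠0 swap→a[1]=9, slow++,fast++
slow=2 fast=2: a[fast]=0, fast++
slow=2 fast=3: a[fast]=0, fast++
slow=2 fast=4: a[fast]=0, fast++
slow=2 fast=5: a[fast]=0, fast++
slow=2 fast=6: a[fast]=2≠0 swap→a[2]=2, slow++,fast++
slow=3 fast=7: a[fast]=1≠0 swap→a[3]=1, slow++,fast++
slow=4 fast=8: a[fast]=1≠0 swap→a[4]=1, slow++,fast++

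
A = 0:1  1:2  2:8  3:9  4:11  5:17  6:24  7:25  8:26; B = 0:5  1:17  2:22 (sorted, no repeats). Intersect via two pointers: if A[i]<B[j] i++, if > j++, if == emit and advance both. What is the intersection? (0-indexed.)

i=0 j=0: 1<5, i++
i=1 j=0: 2<5, i++
i=2 j=0: 8>5, j++
i=2 j=1: 8<17, i++
i=3 j=1: 9<17, i++
i=4 j=1: 11<17, i++
i=5 j=1: 17==17 emit, i++,j++
i=6 j=2: 24>22, j++

intersection = [17]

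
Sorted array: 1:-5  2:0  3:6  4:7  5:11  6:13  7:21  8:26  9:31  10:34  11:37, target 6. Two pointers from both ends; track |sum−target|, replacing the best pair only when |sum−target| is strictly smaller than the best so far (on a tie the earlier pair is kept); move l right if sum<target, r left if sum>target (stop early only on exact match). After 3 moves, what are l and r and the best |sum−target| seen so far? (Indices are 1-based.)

l=1, r=8, best |Δ|=20

l=1 r=11: -5+37=32 d=26 *, r--
l=1 r=10: -5+34=29 d=23 *, r--
l=1 r=9: -5+31=26 d=20 *, r--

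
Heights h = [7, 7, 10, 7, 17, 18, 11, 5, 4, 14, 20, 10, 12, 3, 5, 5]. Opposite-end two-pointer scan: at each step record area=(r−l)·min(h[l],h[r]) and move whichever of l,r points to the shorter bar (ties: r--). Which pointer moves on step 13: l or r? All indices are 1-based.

l=1 r=16: min(7,5)*15=75 best=75 *, r--
l=1 r=15: min(7,5)*14=70 best=75, r--
l=1 r=14: min(7,3)*13=39 best=75, r--
l=1 r=13: min(7,12)*12=84 best=84 *, l++
l=2 r=13: min(7,12)*11=77 best=84, l++
l=3 r=13: min(10,12)*10=100 best=100 *, l++
l=4 r=13: min(7,12)*9=63 best=100, l++
l=5 r=13: min(17,12)*8=96 best=100, r--
l=5 r=12: min(17,10)*7=70 best=100, r--
l=5 r=11: min(17,20)*6=102 best=102 *, l++
l=6 r=11: min(18,20)*5=90 best=102, l++
l=7 r=11: min(11,20)*4=44 best=102, l++
l=8 r=11: min(5,20)*3=15 best=102, l++

l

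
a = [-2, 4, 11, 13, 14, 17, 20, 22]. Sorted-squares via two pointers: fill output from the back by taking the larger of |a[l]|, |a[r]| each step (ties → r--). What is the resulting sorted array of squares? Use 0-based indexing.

[0,7] |-2|<=|22| out[7]=484 → r--
[0,6] |-2|<=|20| out[6]=400 → r--
[0,5] |-2|<=|17| out[5]=289 → r--
[0,4] |-2|<=|14| out[4]=196 → r--
[0,3] |-2|<=|13| out[3]=169 → r--
[0,2] |-2|<=|11| out[2]=121 → r--
[0,1] |-2|<=|4| out[1]=16 → r--
[0,0] |-2|<=|-2| out[0]=4 → r--

[4, 16, 121, 169, 196, 289, 400, 484]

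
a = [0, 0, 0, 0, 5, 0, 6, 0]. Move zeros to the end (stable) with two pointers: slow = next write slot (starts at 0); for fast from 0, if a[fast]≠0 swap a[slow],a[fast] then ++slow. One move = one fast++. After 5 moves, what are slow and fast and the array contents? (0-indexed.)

slow=1, fast=5, a=[5, 0, 0, 0, 0, 0, 6, 0]

(s=0,f=0) a[fast]=0 → fast++
(s=0,f=1) a[fast]=0 → fast++
(s=0,f=2) a[fast]=0 → fast++
(s=0,f=3) a[fast]=0 → fast++
(s=0,f=4) a[fast]=5≠0 swap→a[0]=5 → slow++,fast++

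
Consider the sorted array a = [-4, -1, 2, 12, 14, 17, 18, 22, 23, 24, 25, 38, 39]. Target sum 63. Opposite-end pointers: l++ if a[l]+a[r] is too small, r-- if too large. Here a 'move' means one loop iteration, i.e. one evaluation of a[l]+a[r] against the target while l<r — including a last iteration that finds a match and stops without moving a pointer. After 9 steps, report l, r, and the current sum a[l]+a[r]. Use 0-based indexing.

l=9, r=12, sum=63

l=0 r=12: -4+39=35 <63, l++
l=1 r=12: -1+39=38 <63, l++
l=2 r=12: 2+39=41 <63, l++
l=3 r=12: 12+39=51 <63, l++
l=4 r=12: 14+39=53 <63, l++
l=5 r=12: 17+39=56 <63, l++
l=6 r=12: 18+39=57 <63, l++
l=7 r=12: 22+39=61 <63, l++
l=8 r=12: 23+39=62 <63, l++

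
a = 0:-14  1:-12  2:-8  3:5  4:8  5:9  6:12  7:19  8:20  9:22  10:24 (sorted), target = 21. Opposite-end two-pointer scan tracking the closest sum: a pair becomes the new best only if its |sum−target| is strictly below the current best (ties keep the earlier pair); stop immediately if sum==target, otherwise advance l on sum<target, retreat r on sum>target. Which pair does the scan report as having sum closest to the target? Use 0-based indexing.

l=0 r=10: -14+24=10 d=11 *, l++
l=1 r=10: -12+24=12 d=9 *, l++
l=2 r=10: -8+24=16 d=5 *, l++
l=3 r=10: 5+24=29 d=8, r--
l=3 r=9: 5+22=27 d=6, r--
l=3 r=8: 5+20=25 d=4 *, r--
l=3 r=7: 5+19=24 d=3 *, r--
l=3 r=6: 5+12=17 d=4, l++
l=4 r=6: 8+12=20 d=1 *, l++
l=5 r=6: 9+12=21 d=0 *, stop

pair (9, 12) with sum 21 (|Δ|=0)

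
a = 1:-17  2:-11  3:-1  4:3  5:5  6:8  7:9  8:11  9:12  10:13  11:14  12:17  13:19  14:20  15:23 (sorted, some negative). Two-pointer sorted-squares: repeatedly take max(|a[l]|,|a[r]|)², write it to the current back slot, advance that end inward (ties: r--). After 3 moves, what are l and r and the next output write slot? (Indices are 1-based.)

l=1, r=12, next write slot=12

l=1 r=15: |-17|<=|23| out[15]=529, r--
l=1 r=14: |-17|<=|20| out[14]=400, r--
l=1 r=13: |-17|<=|19| out[13]=361, r--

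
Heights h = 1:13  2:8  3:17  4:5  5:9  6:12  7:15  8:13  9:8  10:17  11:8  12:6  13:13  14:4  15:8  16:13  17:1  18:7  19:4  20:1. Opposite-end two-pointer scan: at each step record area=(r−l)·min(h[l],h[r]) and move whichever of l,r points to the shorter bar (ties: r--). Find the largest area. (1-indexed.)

[1,20] min(13,1)*19=19 best=19 * → r--
[1,19] min(13,4)*18=72 best=72 * → r--
[1,18] min(13,7)*17=119 best=119 * → r--
[1,17] min(13,1)*16=16 best=119 → r--
[1,16] min(13,13)*15=195 best=195 * → r--
[1,15] min(13,8)*14=112 best=195 → r--
[1,14] min(13,4)*13=52 best=195 → r--
[1,13] min(13,13)*12=156 best=195 → r--
[1,12] min(13,6)*11=66 best=195 → r--
[1,11] min(13,8)*10=80 best=195 → r--
[1,10] min(13,17)*9=117 best=195 → l++
[2,10] min(8,17)*8=64 best=195 → l++
[3,10] min(17,17)*7=119 best=195 → r--
[3,9] min(17,8)*6=48 best=195 → r--
[3,8] min(17,13)*5=65 best=195 → r--
[3,7] min(17,15)*4=60 best=195 → r--
[3,6] min(17,12)*3=36 best=195 → r--
[3,5] min(17,9)*2=18 best=195 → r--
[3,4] min(17,5)*1=5 best=195 → r--

max area = 195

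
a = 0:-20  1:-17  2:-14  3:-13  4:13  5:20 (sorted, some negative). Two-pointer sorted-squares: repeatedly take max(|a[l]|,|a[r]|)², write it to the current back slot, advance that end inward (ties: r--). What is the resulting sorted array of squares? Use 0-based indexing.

[0,5] |-20|<=|20| out[5]=400 → r--
[0,4] |-20|>|13| out[4]=400 → l++
[1,4] |-17|>|13| out[3]=289 → l++
[2,4] |-14|>|13| out[2]=196 → l++
[3,4] |-13|<=|13| out[1]=169 → r--
[3,3] |-13|<=|-13| out[0]=169 → r--

[169, 169, 196, 289, 400, 400]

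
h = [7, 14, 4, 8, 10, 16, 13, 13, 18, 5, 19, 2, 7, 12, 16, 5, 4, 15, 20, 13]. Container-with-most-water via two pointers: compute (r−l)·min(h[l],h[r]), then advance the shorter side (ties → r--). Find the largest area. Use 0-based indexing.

l=0 r=19: min(7,13)*19=133 best=133 *, l++
l=1 r=19: min(14,13)*18=234 best=234 *, r--
l=1 r=18: min(14,20)*17=238 best=238 *, l++
l=2 r=18: min(4,20)*16=64 best=238, l++
l=3 r=18: min(8,20)*15=120 best=238, l++
l=4 r=18: min(10,20)*14=140 best=238, l++
l=5 r=18: min(16,20)*13=208 best=238, l++
l=6 r=18: min(13,20)*12=156 best=238, l++
l=7 r=18: min(13,20)*11=143 best=238, l++
l=8 r=18: min(18,20)*10=180 best=238, l++
l=9 r=18: min(5,20)*9=45 best=238, l++
l=10 r=18: min(19,20)*8=152 best=238, l++
l=11 r=18: min(2,20)*7=14 best=238, l++
l=12 r=18: min(7,20)*6=42 best=238, l++
l=13 r=18: min(12,20)*5=60 best=238, l++
l=14 r=18: min(16,20)*4=64 best=238, l++
l=15 r=18: min(5,20)*3=15 best=238, l++
l=16 r=18: min(4,20)*2=8 best=238, l++
l=17 r=18: min(15,20)*1=15 best=238, l++

max area = 238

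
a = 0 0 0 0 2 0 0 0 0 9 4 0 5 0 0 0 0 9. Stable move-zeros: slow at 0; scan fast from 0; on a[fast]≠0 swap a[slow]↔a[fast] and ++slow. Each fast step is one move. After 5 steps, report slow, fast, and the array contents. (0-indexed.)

slow=0 fast=0: a[fast]=0, fast++
slow=0 fast=1: a[fast]=0, fast++
slow=0 fast=2: a[fast]=0, fast++
slow=0 fast=3: a[fast]=0, fast++
slow=0 fast=4: a[fast]=2≠0 swap→a[0]=2, slow++,fast++

slow=1, fast=5, a=[2, 0, 0, 0, 0, 0, 0, 0, 0, 9, 4, 0, 5, 0, 0, 0, 0, 9]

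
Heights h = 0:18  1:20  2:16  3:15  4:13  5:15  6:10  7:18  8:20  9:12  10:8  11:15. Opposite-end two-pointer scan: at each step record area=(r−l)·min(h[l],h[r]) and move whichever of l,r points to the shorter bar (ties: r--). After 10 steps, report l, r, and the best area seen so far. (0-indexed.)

l=1, r=2, best area=165

l=0 r=11: min(18,15)*11=165 best=165 *, r--
l=0 r=10: min(18,8)*10=80 best=165, r--
l=0 r=9: min(18,12)*9=108 best=165, r--
l=0 r=8: min(18,20)*8=144 best=165, l++
l=1 r=8: min(20,20)*7=140 best=165, r--
l=1 r=7: min(20,18)*6=108 best=165, r--
l=1 r=6: min(20,10)*5=50 best=165, r--
l=1 r=5: min(20,15)*4=60 best=165, r--
l=1 r=4: min(20,13)*3=39 best=165, r--
l=1 r=3: min(20,15)*2=30 best=165, r--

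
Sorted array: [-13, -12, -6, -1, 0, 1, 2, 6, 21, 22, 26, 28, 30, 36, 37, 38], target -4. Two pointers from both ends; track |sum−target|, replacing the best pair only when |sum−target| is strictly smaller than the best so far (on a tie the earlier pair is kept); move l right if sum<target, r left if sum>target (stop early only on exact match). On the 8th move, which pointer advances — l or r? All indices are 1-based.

r

[1,16] -13+38=25 d=29 * → r--
[1,15] -13+37=24 d=28 * → r--
[1,14] -13+36=23 d=27 * → r--
[1,13] -13+30=17 d=21 * → r--
[1,12] -13+28=15 d=19 * → r--
[1,11] -13+26=13 d=17 * → r--
[1,10] -13+22=9 d=13 * → r--
[1,9] -13+21=8 d=12 * → r--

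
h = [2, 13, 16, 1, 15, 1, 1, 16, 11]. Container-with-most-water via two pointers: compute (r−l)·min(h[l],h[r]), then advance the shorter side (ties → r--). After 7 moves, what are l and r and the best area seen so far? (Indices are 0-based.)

l=2, r=3, best area=80

l=0 r=8: min(2,11)*8=16 best=16 *, l++
l=1 r=8: min(13,11)*7=77 best=77 *, r--
l=1 r=7: min(13,16)*6=78 best=78 *, l++
l=2 r=7: min(16,16)*5=80 best=80 *, r--
l=2 r=6: min(16,1)*4=4 best=80, r--
l=2 r=5: min(16,1)*3=3 best=80, r--
l=2 r=4: min(16,15)*2=30 best=80, r--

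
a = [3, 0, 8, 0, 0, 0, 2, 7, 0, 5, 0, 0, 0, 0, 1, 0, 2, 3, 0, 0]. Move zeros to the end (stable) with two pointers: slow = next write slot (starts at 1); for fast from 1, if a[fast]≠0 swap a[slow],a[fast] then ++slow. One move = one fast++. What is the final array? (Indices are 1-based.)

slow=1 fast=1: a[fast]=3≠0 swap→a[1]=3, slow++,fast++
slow=2 fast=2: a[fast]=0, fast++
slow=2 fast=3: a[fast]=8≠0 swap→a[2]=8, slow++,fast++
slow=3 fast=4: a[fast]=0, fast++
slow=3 fast=5: a[fast]=0, fast++
slow=3 fast=6: a[fast]=0, fast++
slow=3 fast=7: a[fast]=2≠0 swap→a[3]=2, slow++,fast++
slow=4 fast=8: a[fast]=7≠0 swap→a[4]=7, slow++,fast++
slow=5 fast=9: a[fast]=0, fast++
slow=5 fast=10: a[fast]=5≠0 swap→a[5]=5, slow++,fast++
slow=6 fast=11: a[fast]=0, fast++
slow=6 fast=12: a[fast]=0, fast++
slow=6 fast=13: a[fast]=0, fast++
slow=6 fast=14: a[fast]=0, fast++
slow=6 fast=15: a[fast]=1≠0 swap→a[6]=1, slow++,fast++
slow=7 fast=16: a[fast]=0, fast++
slow=7 fast=17: a[fast]=2≠0 swap→a[7]=2, slow++,fast++
slow=8 fast=18: a[fast]=3≠0 swap→a[8]=3, slow++,fast++
slow=9 fast=19: a[fast]=0, fast++
slow=9 fast=20: a[fast]=0, fast++

[3, 8, 2, 7, 5, 1, 2, 3, 0, 0, 0, 0, 0, 0, 0, 0, 0, 0, 0, 0]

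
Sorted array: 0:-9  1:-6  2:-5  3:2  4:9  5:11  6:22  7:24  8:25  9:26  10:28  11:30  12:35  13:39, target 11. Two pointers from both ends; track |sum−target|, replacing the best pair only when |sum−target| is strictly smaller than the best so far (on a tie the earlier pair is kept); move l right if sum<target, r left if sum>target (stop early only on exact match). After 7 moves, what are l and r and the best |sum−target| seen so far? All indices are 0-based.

l=0 r=13: -9+39=30 d=19 *, r--
l=0 r=12: -9+35=26 d=15 *, r--
l=0 r=11: -9+30=21 d=10 *, r--
l=0 r=10: -9+28=19 d=8 *, r--
l=0 r=9: -9+26=17 d=6 *, r--
l=0 r=8: -9+25=16 d=5 *, r--
l=0 r=7: -9+24=15 d=4 *, r--

l=0, r=6, best |Δ|=4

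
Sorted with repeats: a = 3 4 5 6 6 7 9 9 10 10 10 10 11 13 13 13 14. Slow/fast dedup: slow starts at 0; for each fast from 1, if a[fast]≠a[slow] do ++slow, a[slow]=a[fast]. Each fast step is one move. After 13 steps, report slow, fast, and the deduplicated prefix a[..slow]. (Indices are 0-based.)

slow=0 fast=1: a[fast]=4≠a[slow]=3 write a[1]=4, slow++,fast++
slow=1 fast=2: a[fast]=5≠a[slow]=4 write a[2]=5, slow++,fast++
slow=2 fast=3: a[fast]=6≠a[slow]=5 write a[3]=6, slow++,fast++
slow=3 fast=4: a[fast]=6=a[slow] dup, fast++
slow=3 fast=5: a[fast]=7≠a[slow]=6 write a[4]=7, slow++,fast++
slow=4 fast=6: a[fast]=9≠a[slow]=7 write a[5]=9, slow++,fast++
slow=5 fast=7: a[fast]=9=a[slow] dup, fast++
slow=5 fast=8: a[fast]=10≠a[slow]=9 write a[6]=10, slow++,fast++
slow=6 fast=9: a[fast]=10=a[slow] dup, fast++
slow=6 fast=10: a[fast]=10=a[slow] dup, fast++
slow=6 fast=11: a[fast]=10=a[slow] dup, fast++
slow=6 fast=12: a[fast]=11≠a[slow]=10 write a[7]=11, slow++,fast++
slow=7 fast=13: a[fast]=13≠a[slow]=11 write a[8]=13, slow++,fast++

slow=8, fast=14, prefix=[3, 4, 5, 6, 7, 9, 10, 11, 13]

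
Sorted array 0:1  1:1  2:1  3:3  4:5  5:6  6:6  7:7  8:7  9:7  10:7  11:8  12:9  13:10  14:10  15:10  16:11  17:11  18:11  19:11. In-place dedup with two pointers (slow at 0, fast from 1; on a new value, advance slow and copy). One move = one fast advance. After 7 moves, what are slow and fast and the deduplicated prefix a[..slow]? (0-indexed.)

slow=4, fast=8, prefix=[1, 3, 5, 6, 7]

slow=0 fast=1: a[fast]=1=a[slow] dup, fast++
slow=0 fast=2: a[fast]=1=a[slow] dup, fast++
slow=0 fast=3: a[fast]=3≠a[slow]=1 write a[1]=3, slow++,fast++
slow=1 fast=4: a[fast]=5≠a[slow]=3 write a[2]=5, slow++,fast++
slow=2 fast=5: a[fast]=6≠a[slow]=5 write a[3]=6, slow++,fast++
slow=3 fast=6: a[fast]=6=a[slow] dup, fast++
slow=3 fast=7: a[fast]=7≠a[slow]=6 write a[4]=7, slow++,fast++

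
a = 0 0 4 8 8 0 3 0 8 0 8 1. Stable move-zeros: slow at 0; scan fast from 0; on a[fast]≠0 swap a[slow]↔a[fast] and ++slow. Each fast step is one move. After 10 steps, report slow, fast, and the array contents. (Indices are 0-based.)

slow=5, fast=10, a=[4, 8, 8, 3, 8, 0, 0, 0, 0, 0, 8, 1]

(s=0,f=0) a[fast]=0 → fast++
(s=0,f=1) a[fast]=0 → fast++
(s=0,f=2) a[fast]=4≠0 swap→a[0]=4 → slow++,fast++
(s=1,f=3) a[fast]=8≠0 swap→a[1]=8 → slow++,fast++
(s=2,f=4) a[fast]=8≠0 swap→a[2]=8 → slow++,fast++
(s=3,f=5) a[fast]=0 → fast++
(s=3,f=6) a[fast]=3≠0 swap→a[3]=3 → slow++,fast++
(s=4,f=7) a[fast]=0 → fast++
(s=4,f=8) a[fast]=8≠0 swap→a[4]=8 → slow++,fast++
(s=5,f=9) a[fast]=0 → fast++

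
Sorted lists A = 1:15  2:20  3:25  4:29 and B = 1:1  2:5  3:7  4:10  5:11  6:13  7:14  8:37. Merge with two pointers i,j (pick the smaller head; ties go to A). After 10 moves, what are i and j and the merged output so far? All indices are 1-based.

i=4, j=8, merged so far=[1, 5, 7, 10, 11, 13, 14, 15, 20, 25]

i=1 j=1: A[i]=15>B[j]=1 take 1, j++
i=1 j=2: A[i]=15>B[j]=5 take 5, j++
i=1 j=3: A[i]=15>B[j]=7 take 7, j++
i=1 j=4: A[i]=15>B[j]=10 take 10, j++
i=1 j=5: A[i]=15>B[j]=11 take 11, j++
i=1 j=6: A[i]=15>B[j]=13 take 13, j++
i=1 j=7: A[i]=15>B[j]=14 take 14, j++
i=1 j=8: A[i]=15<=B[j]=37 take 15, i++
i=2 j=8: A[i]=20<=B[j]=37 take 20, i++
i=3 j=8: A[i]=25<=B[j]=37 take 25, i++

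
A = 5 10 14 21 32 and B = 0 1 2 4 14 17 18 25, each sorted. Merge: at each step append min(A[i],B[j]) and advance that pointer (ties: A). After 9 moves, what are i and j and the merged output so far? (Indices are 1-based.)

[i=1,j=1] A[i]=5>B[j]=0 take 0 → j++
[i=1,j=2] A[i]=5>B[j]=1 take 1 → j++
[i=1,j=3] A[i]=5>B[j]=2 take 2 → j++
[i=1,j=4] A[i]=5>B[j]=4 take 4 → j++
[i=1,j=5] A[i]=5<=B[j]=14 take 5 → i++
[i=2,j=5] A[i]=10<=B[j]=14 take 10 → i++
[i=3,j=5] A[i]=14<=B[j]=14 take 14 → i++
[i=4,j=5] A[i]=21>B[j]=14 take 14 → j++
[i=4,j=6] A[i]=21>B[j]=17 take 17 → j++

i=4, j=7, merged so far=[0, 1, 2, 4, 5, 10, 14, 14, 17]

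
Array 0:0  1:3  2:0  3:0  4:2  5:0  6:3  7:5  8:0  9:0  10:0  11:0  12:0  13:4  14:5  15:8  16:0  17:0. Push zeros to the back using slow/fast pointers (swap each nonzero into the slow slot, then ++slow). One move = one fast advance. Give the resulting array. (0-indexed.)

(s=0,f=0) a[fast]=0 → fast++
(s=0,f=1) a[fast]=3≠0 swap→a[0]=3 → slow++,fast++
(s=1,f=2) a[fast]=0 → fast++
(s=1,f=3) a[fast]=0 → fast++
(s=1,f=4) a[fast]=2≠0 swap→a[1]=2 → slow++,fast++
(s=2,f=5) a[fast]=0 → fast++
(s=2,f=6) a[fast]=3≠0 swap→a[2]=3 → slow++,fast++
(s=3,f=7) a[fast]=5≠0 swap→a[3]=5 → slow++,fast++
(s=4,f=8) a[fast]=0 → fast++
(s=4,f=9) a[fast]=0 → fast++
(s=4,f=10) a[fast]=0 → fast++
(s=4,f=11) a[fast]=0 → fast++
(s=4,f=12) a[fast]=0 → fast++
(s=4,f=13) a[fast]=4≠0 swap→a[4]=4 → slow++,fast++
(s=5,f=14) a[fast]=5≠0 swap→a[5]=5 → slow++,fast++
(s=6,f=15) a[fast]=8≠0 swap→a[6]=8 → slow++,fast++
(s=7,f=16) a[fast]=0 → fast++
(s=7,f=17) a[fast]=0 → fast++

[3, 2, 3, 5, 4, 5, 8, 0, 0, 0, 0, 0, 0, 0, 0, 0, 0, 0]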